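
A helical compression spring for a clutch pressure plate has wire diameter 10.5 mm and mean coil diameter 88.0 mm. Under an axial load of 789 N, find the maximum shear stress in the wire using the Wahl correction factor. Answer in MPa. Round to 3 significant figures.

Spring index C = D/d = 88.0/10.5 = 8.3810
K_W = (4C−1)/(4C−4) + 0.615/C = 32.524/29.524 + 0.0734 = 1.1750
τ₀ = 8FD/(πd³) = 8·789·88.0/(π·10.5³) = 555456/3636.8 = 152.73 MPa
τ_max = K·τ₀ = 1.1750 × 152.73 = 179.46 MPa

179 MPa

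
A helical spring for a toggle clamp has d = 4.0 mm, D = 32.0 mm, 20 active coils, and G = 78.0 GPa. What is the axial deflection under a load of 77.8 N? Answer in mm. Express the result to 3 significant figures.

k = Gd⁴/(8D³N_a) = (78.0×10³)(4.0⁴)/(8·32.0³·20) = 3.8086 N/mm
δ = F/k = 77.8 / 3.8086 = 20.427 mm

20.4 mm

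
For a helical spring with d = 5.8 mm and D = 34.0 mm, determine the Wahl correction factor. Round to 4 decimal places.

C = D/d = 34.0/5.8 = 5.8621
K_W = (4C−1)/(4C−4) + 0.615/C = 22.448/19.448 + 0.1049 = 1.2592

1.2592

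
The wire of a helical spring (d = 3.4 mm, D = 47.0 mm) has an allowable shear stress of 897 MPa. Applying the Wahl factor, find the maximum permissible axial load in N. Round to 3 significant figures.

267 N

C = D/d = 47.0/3.4 = 13.8235
K_W = (4C−1)/(4C−4) + 0.615/C = 54.294/51.294 + 0.0445 = 1.1030
τ_max = K·8FD/(πd³) → F_max = τ_allow·πd³/(8DK)
F_max = 897·π·3.4³/(8·47.0·1.1030) = 1.1076e+05/414.72 = 267.07 N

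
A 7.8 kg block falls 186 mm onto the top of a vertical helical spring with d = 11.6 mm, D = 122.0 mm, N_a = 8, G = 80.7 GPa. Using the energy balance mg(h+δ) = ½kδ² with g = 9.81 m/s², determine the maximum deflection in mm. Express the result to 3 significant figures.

k = Gd⁴/(8D³N_a) = (80.7×10³)(11.6⁴)/(8·122.0³·8) = 12.573 N/mm
W = mg = 7.8 × 9.81 = 76.518 N
½kδ² − Wδ − Wh = 0 → δ = (W + √(W² + 2kWh))/k
δ = (76.518 + √(5855 + 357892))/12.573 = (76.518 + 603.11)/12.573 = 54.054 mm

54.1 mm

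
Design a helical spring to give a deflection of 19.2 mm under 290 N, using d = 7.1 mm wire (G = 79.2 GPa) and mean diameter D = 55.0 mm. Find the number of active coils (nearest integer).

Required rate k = F/δ = 290/19.2 = 15.104 N/mm
N_a = Gd⁴/(8D³k) = (79.2×10³ × 7.1⁴)/(8 × 55.0³ × 15.104)
    = 2.01261e+08 / 2.01036e+07 = 10.01 → 10 coils

10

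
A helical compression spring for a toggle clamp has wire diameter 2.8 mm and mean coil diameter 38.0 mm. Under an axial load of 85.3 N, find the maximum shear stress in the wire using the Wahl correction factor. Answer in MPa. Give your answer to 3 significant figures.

Spring index C = D/d = 38.0/2.8 = 13.5714
K_W = (4C−1)/(4C−4) + 0.615/C = 53.286/50.286 + 0.0453 = 1.1050
τ₀ = 8FD/(πd³) = 8·85.3·38.0/(π·2.8³) = 25931.2/68.964 = 376.01 MPa
τ_max = K·τ₀ = 1.1050 × 376.01 = 415.48 MPa

415 MPa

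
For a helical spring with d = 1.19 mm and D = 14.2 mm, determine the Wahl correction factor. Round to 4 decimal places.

C = D/d = 14.2/1.19 = 11.9328
K_W = (4C−1)/(4C−4) + 0.615/C = 46.731/43.731 + 0.0515 = 1.1201

1.1201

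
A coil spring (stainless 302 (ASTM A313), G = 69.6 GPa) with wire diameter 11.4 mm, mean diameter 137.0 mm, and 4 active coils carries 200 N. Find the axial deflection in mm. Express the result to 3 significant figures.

k = Gd⁴/(8D³N_a) = (69.6×10³)(11.4⁴)/(8·137.0³·4) = 14.286 N/mm
δ = F/k = 200 / 14.286 = 14 mm

14.0 mm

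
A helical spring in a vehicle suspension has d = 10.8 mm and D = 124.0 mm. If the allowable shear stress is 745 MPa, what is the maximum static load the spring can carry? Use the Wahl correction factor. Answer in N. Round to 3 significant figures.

C = D/d = 124.0/10.8 = 11.4815
K_W = (4C−1)/(4C−4) + 0.615/C = 44.926/41.926 + 0.0536 = 1.1251
τ_max = K·8FD/(πd³) → F_max = τ_allow·πd³/(8DK)
F_max = 745·π·10.8³/(8·124.0·1.1251) = 2.9483e+06/1116.1 = 2641.6 N

2640 N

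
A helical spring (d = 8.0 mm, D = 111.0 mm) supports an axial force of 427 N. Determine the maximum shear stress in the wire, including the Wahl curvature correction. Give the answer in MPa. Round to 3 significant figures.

260 MPa

Spring index C = D/d = 111.0/8.0 = 13.8750
K_W = (4C−1)/(4C−4) + 0.615/C = 54.500/51.500 + 0.0443 = 1.1026
τ₀ = 8FD/(πd³) = 8·427·111.0/(π·8.0³) = 379176/1608.5 = 235.73 MPa
τ_max = K·τ₀ = 1.1026 × 235.73 = 259.91 MPa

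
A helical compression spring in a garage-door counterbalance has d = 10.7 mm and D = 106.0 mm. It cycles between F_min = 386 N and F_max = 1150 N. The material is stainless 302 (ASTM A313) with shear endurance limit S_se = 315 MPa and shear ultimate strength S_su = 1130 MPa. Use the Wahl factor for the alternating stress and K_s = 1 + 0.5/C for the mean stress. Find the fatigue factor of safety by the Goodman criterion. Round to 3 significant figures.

2.16

C = D/d = 106.0/10.7 = 9.9065; K_W = (4C−1)/(4C−4)+0.615/C = 1.1463; K_s = 1+0.5/C = 1.0505
F_a = (F_max−F_min)/2 = 382 N; F_m = (F_max+F_min)/2 = 768 N
τ_a = K_W·8F_aD/(πd³) = 1.1463 × 84.17 = 96.483 MPa
τ_m = K_s·8F_mD/(πd³) = 1.0505 × 169.22 = 177.76 MPa
Goodman: 1/n_f = τ_a/S_se + τ_m/S_su = 96.483/315 + 177.76/1130 = 0.30630 + 0.15731 = 0.46361
n_f = 1/0.46361 = 2.157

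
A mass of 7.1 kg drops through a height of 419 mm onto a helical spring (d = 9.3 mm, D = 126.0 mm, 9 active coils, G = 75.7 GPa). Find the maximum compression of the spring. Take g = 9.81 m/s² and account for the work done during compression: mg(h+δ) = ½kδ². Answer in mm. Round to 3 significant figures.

k = Gd⁴/(8D³N_a) = (75.7×10³)(9.3⁴)/(8·126.0³·9) = 3.9317 N/mm
W = mg = 7.1 × 9.81 = 69.651 N
½kδ² − Wδ − Wh = 0 → δ = (W + √(W² + 2kWh))/k
δ = (69.651 + √(4851.3 + 229485))/3.9317 = (69.651 + 484.08)/3.9317 = 140.84 mm

141 mm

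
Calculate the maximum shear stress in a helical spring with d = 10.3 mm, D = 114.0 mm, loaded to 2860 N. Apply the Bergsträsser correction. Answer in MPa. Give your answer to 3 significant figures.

852 MPa

Spring index C = D/d = 114.0/10.3 = 11.0680
K_B = (4C+2)/(4C−3) = 46.272/41.272 = 1.1211
τ₀ = 8FD/(πd³) = 8·2860·114.0/(π·10.3³) = 2.60832e+06/3432.9 = 759.8 MPa
τ_max = K·τ₀ = 1.1211 × 759.8 = 851.85 MPa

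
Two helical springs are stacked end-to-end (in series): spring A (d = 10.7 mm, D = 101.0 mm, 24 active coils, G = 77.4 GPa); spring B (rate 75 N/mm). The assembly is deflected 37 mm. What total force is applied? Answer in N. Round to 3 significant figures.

178 N

k_A = Gd⁴/(8D³N_a) = (77.4×10³)(10.7⁴)/(8·101.0³·24) = 5.1287 N/mm
Series: 1/k_eq = 1/5.1287 + 1/75 = 0.20831; k_eq = 4.8005 N/mm
F = k_eq·δ = 4.8005·37 = 177.62 N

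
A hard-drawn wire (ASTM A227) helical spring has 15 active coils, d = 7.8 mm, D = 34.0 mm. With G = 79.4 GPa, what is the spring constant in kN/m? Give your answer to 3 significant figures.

62.3 kN/m

k = Gd⁴/(8D³N_a) = (79.4×10³ × 7.8⁴) / (8 × 34.0³ × 15)
  = 2.939e+08 / 4.71648e+06 = 62.313 N/mm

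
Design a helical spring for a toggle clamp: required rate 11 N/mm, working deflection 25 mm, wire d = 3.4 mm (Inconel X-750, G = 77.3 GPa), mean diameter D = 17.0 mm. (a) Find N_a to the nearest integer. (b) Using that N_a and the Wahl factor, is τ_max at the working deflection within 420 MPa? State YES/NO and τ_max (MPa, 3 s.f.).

N_a = Gd⁴/(8D³k) = (77.3×10³)(3.4⁴)/(8·17.0³·11) = 23.89 → N_a = 24
Actual rate k = Gd⁴/(8D³·24) = 10.951 N/mm
Working load F = kδ = 10.951·25 = 273.77 N
C = 17.0/3.4 = 5.0000; K_W = (4C−1)/(4C−4)+0.615/C = 1.3105
τ_max = K_W·8FD/(πd³) = 1.3105·301.54 = 395.16 MPa
τ_max ≤ 420 MPa → acceptable

(a) 24 coils; (b) YES, τ_max = 395 MPa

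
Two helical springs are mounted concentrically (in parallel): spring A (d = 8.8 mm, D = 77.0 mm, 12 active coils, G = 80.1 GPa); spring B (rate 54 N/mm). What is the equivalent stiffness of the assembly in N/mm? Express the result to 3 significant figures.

k_A = Gd⁴/(8D³N_a) = (80.1×10³)(8.8⁴)/(8·77.0³·12) = 10.96 N/mm
Parallel: k_eq = 10.96 + 54 = 64.96 N/mm

65.0 N/mm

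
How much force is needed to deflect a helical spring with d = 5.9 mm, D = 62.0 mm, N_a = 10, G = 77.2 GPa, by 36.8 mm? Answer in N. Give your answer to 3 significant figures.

k = Gd⁴/(8D³N_a) = (77.2×10³)(5.9⁴)/(8·62.0³·10) = 4.9064 N/mm
F = k·δ = 4.9064 × 36.8 = 180.55 N

181 N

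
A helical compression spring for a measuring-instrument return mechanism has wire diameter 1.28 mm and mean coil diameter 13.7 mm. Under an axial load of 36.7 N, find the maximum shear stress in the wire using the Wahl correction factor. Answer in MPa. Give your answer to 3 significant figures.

693 MPa

Spring index C = D/d = 13.7/1.28 = 10.7031
K_W = (4C−1)/(4C−4) + 0.615/C = 41.812/38.812 + 0.0575 = 1.1348
τ₀ = 8FD/(πd³) = 8·36.7·13.7/(π·1.28³) = 4022.32/6.5884 = 610.52 MPa
τ_max = K·τ₀ = 1.1348 × 610.52 = 692.79 MPa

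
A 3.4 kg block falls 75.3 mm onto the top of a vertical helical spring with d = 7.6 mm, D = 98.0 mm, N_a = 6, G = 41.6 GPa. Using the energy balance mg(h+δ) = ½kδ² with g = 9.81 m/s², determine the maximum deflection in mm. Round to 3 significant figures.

k = Gd⁴/(8D³N_a) = (41.6×10³)(7.6⁴)/(8·98.0³·6) = 3.072 N/mm
W = mg = 3.4 × 9.81 = 33.354 N
½kδ² − Wδ − Wh = 0 → δ = (W + √(W² + 2kWh))/k
δ = (33.354 + √(1112.5 + 15431.3))/3.072 = (33.354 + 128.62)/3.072 = 52.726 mm

52.7 mm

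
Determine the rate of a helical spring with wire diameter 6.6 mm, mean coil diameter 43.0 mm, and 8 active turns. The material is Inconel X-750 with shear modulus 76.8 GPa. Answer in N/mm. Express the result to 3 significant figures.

k = Gd⁴/(8D³N_a) = (76.8×10³ × 6.6⁴) / (8 × 43.0³ × 8)
  = 1.45726e+08 / 5.08845e+06 = 28.639 N/mm

28.6 N/mm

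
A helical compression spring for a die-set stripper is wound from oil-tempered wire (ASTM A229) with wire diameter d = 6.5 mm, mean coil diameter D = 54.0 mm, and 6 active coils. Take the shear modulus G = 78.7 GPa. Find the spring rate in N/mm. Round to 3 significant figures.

k = Gd⁴/(8D³N_a) = (78.7×10³ × 6.5⁴) / (8 × 54.0³ × 6)
  = 1.40484e+08 / 7.55827e+06 = 18.587 N/mm

18.6 N/mm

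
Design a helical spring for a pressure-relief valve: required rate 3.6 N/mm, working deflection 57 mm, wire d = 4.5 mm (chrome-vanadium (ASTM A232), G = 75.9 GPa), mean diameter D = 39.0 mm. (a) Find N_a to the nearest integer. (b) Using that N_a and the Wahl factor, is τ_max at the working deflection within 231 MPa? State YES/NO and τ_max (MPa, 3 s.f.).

N_a = Gd⁴/(8D³k) = (75.9×10³)(4.5⁴)/(8·39.0³·3.6) = 18.22 → N_a = 18
Actual rate k = Gd⁴/(8D³·18) = 3.6436 N/mm
Working load F = kδ = 3.6436·57 = 207.69 N
C = 39.0/4.5 = 8.6667; K_W = (4C−1)/(4C−4)+0.615/C = 1.1688
τ_max = K_W·8FD/(πd³) = 1.1688·226.35 = 264.55 MPa
τ_max > 231 MPa → exceeds allowable

(a) 18 coils; (b) NO, τ_max = 265 MPa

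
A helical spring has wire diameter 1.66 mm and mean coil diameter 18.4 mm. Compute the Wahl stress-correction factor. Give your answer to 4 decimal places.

C = D/d = 18.4/1.66 = 11.0843
K_W = (4C−1)/(4C−4) + 0.615/C = 43.337/40.337 + 0.0555 = 1.1299

1.1299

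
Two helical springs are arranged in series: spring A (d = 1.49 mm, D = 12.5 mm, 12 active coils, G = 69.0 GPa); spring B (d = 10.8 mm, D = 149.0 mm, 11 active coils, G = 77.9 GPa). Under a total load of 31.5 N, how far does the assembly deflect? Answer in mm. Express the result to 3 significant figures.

26.0 mm

k_A = Gd⁴/(8D³N_a) = (69.0×10³)(1.49⁴)/(8·12.5³·12) = 1.8138 N/mm
k_B = Gd⁴/(8D³N_a) = (77.9×10³)(10.8⁴)/(8·149.0³·11) = 3.6408 N/mm
Series: 1/k_eq = 1/1.8138 + 1/3.6408 = 0.82599; k_eq = 1.2107 N/mm
δ = F/k_eq = 31.5/1.2107 = 26.019 mm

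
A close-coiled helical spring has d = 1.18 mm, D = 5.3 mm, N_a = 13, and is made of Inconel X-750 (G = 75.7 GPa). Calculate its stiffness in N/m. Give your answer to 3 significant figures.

k = Gd⁴/(8D³N_a) = (75.7×10³ × 1.18⁴) / (8 × 5.3³ × 13)
  = 146765 / 15483.2 = 9.479 N/mm = 9479 N/m

9480 N/m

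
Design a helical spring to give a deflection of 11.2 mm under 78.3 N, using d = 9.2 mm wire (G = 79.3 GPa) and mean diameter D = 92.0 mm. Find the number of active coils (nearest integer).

13

Required rate k = F/δ = 78.3/11.2 = 6.9911 N/mm
N_a = Gd⁴/(8D³k) = (79.3×10³ × 9.2⁴)/(8 × 92.0³ × 6.9911)
    = 5.681e+08 / 4.35509e+07 = 13.04 → 13 coils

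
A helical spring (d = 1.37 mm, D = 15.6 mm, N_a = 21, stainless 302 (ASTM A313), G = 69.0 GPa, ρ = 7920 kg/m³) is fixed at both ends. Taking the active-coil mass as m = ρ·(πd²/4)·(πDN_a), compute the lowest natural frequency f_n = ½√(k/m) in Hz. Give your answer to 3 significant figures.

k = Gd⁴/(8D³N_a) = (69.0×10³)(1.37⁴)/(8·15.6³·21) = 0.38111 N/mm = 381.11 N/m
Wire length L = πDN_a = π·15.6·21 = 1029.2 mm
m = ρ·(πd²/4)·L = 7920 × 1.4741×10⁻⁶ m² × 1.0292 m = 0.012016 kg
f_n = ½√(k/m) = 0.5·√(381.11/0.012016) = 0.5·√(31717) = 89.047 Hz

89.0 Hz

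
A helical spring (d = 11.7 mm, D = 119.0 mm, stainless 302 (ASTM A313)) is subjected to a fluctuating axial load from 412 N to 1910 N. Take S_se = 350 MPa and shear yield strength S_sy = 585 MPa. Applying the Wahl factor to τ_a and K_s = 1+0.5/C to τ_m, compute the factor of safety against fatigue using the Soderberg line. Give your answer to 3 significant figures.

C = D/d = 119.0/11.7 = 10.1709; K_W = (4C−1)/(4C−4)+0.615/C = 1.1422; K_s = 1+0.5/C = 1.0492
F_a = (F_max−F_min)/2 = 749 N; F_m = (F_max+F_min)/2 = 1161 N
τ_a = K_W·8F_aD/(πd³) = 1.1422 × 141.71 = 161.87 MPa
τ_m = K_s·8F_mD/(πd³) = 1.0492 × 219.67 = 230.46 MPa
Soderberg: 1/n_f = τ_a/S_se + τ_m/S_sy = 161.87/350 + 230.46/585 = 0.46249 + 0.39396 = 0.85645
n_f = 1/0.85645 = 1.168

1.17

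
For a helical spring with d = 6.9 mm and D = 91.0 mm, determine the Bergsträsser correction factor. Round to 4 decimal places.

C = D/d = 91.0/6.9 = 13.1884
K_B = (4C+2)/(4C−3) = 54.754/49.754 = 1.1005

1.1005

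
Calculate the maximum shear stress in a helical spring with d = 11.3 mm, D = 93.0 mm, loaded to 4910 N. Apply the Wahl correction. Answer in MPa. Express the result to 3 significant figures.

Spring index C = D/d = 93.0/11.3 = 8.2301
K_W = (4C−1)/(4C−4) + 0.615/C = 31.920/28.920 + 0.0747 = 1.1785
τ₀ = 8FD/(πd³) = 8·4910·93.0/(π·11.3³) = 3.65304e+06/4533 = 805.88 MPa
τ_max = K·τ₀ = 1.1785 × 805.88 = 949.69 MPa

950 MPa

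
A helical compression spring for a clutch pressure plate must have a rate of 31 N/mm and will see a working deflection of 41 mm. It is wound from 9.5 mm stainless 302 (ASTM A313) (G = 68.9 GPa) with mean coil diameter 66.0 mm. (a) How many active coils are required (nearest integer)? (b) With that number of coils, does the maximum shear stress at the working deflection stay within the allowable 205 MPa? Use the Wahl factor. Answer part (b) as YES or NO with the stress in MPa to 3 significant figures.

N_a = Gd⁴/(8D³k) = (68.9×10³)(9.5⁴)/(8·66.0³·31) = 7.871 → N_a = 8
Actual rate k = Gd⁴/(8D³·8) = 30.5 N/mm
Working load F = kδ = 30.5·41 = 1250.5 N
C = 66.0/9.5 = 6.9474; K_W = (4C−1)/(4C−4)+0.615/C = 1.2146
τ_max = K_W·8FD/(πd³) = 1.2146·245.13 = 297.74 MPa
τ_max > 205 MPa → exceeds allowable

(a) 8 coils; (b) NO, τ_max = 298 MPa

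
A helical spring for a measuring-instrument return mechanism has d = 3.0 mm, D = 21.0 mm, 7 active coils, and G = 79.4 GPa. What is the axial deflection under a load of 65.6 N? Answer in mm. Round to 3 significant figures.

5.29 mm

k = Gd⁴/(8D³N_a) = (79.4×10³)(3.0⁴)/(8·21.0³·7) = 12.401 N/mm
δ = F/k = 65.6 / 12.401 = 5.2899 mm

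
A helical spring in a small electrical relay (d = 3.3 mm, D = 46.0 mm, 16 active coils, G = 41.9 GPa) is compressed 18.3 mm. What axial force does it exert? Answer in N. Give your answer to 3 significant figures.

k = Gd⁴/(8D³N_a) = (41.9×10³)(3.3⁴)/(8·46.0³·16) = 0.39883 N/mm
F = k·δ = 0.39883 × 18.3 = 7.2986 N

7.30 N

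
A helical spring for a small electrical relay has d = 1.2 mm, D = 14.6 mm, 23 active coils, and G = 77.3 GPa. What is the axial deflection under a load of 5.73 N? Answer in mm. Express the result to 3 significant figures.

20.5 mm

k = Gd⁴/(8D³N_a) = (77.3×10³)(1.2⁴)/(8·14.6³·23) = 0.27992 N/mm
δ = F/k = 5.73 / 0.27992 = 20.47 mm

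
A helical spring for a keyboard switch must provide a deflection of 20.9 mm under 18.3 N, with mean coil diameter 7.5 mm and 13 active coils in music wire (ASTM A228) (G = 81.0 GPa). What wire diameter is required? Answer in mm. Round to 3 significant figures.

Required rate k = F/δ = 18.3/20.9 = 0.8756 N/mm
d = (8D³N_a·k / G)^(1/4) = (8·7.5³·13·0.8756 / (81.0×10³))^0.25
  = (0.47428)^0.25 = 0.8299 mm

0.830 mm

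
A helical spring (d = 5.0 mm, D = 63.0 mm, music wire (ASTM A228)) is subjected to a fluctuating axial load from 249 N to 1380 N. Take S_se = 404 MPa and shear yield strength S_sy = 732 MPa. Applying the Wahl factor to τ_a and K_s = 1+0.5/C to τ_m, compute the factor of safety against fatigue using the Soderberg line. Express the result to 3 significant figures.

C = D/d = 63.0/5.0 = 12.6000; K_W = (4C−1)/(4C−4)+0.615/C = 1.1135; K_s = 1+0.5/C = 1.0397
F_a = (F_max−F_min)/2 = 565.5 N; F_m = (F_max+F_min)/2 = 814.5 N
τ_a = K_W·8F_aD/(πd³) = 1.1135 × 725.78 = 808.13 MPa
τ_m = K_s·8F_mD/(πd³) = 1.0397 × 1045.4 = 1086.8 MPa
Soderberg: 1/n_f = τ_a/S_se + τ_m/S_sy = 808.13/404 + 1086.8/732 = 2.00031 + 1.48474 = 3.4851
n_f = 1/3.4851 = 0.2869

0.287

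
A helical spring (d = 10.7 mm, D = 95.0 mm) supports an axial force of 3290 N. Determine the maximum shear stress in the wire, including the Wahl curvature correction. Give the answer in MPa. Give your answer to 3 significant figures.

Spring index C = D/d = 95.0/10.7 = 8.8785
K_W = (4C−1)/(4C−4) + 0.615/C = 34.514/31.514 + 0.0693 = 1.1645
τ₀ = 8FD/(πd³) = 8·3290·95.0/(π·10.7³) = 2.5004e+06/3848.6 = 649.69 MPa
τ_max = K·τ₀ = 1.1645 × 649.69 = 756.54 MPa

757 MPa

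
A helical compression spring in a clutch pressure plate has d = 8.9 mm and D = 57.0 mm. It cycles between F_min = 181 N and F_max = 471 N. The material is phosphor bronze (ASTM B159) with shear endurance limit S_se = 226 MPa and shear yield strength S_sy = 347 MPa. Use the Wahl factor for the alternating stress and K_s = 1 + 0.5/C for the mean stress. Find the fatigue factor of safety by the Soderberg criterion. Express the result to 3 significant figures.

C = D/d = 57.0/8.9 = 6.4045; K_W = (4C−1)/(4C−4)+0.615/C = 1.2348; K_s = 1+0.5/C = 1.0781
F_a = (F_max−F_min)/2 = 145 N; F_m = (F_max+F_min)/2 = 326 N
τ_a = K_W·8F_aD/(πd³) = 1.2348 × 29.855 = 36.865 MPa
τ_m = K_s·8F_mD/(πd³) = 1.0781 × 67.122 = 72.362 MPa
Soderberg: 1/n_f = τ_a/S_se + τ_m/S_sy = 36.865/226 + 72.362/347 = 0.16312 + 0.20854 = 0.37165
n_f = 1/0.37165 = 2.691

2.69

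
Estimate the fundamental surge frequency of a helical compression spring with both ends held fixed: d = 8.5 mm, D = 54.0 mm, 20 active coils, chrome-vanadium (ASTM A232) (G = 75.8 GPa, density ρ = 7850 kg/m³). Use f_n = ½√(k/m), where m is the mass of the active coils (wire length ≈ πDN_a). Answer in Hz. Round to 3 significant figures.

51.0 Hz

k = Gd⁴/(8D³N_a) = (75.8×10³)(8.5⁴)/(8·54.0³·20) = 15.705 N/mm = 15705 N/m
Wire length L = πDN_a = π·54.0·20 = 3392.9 mm
m = ρ·(πd²/4)·L = 7850 × 56.745×10⁻⁶ m² × 3.3929 m = 1.5114 kg
f_n = ½√(k/m) = 0.5·√(15705/1.5114) = 0.5·√(10391) = 50.969 Hz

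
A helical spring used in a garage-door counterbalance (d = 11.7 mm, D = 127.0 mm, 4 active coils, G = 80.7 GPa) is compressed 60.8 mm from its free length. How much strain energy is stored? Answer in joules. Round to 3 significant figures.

k = Gd⁴/(8D³N_a) = (80.7×10³)(11.7⁴)/(8·127.0³·4) = 23.07 N/mm
U = ½kδ² = 0.5 × 23.07 × 60.8² = 42642 N·mm = 42.642 J

42.6 J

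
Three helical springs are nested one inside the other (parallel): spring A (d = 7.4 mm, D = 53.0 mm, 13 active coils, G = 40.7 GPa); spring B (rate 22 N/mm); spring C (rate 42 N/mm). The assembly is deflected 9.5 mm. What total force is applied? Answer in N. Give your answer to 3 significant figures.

683 N

k_A = Gd⁴/(8D³N_a) = (40.7×10³)(7.4⁴)/(8·53.0³·13) = 7.8824 N/mm
Parallel: k_eq = 7.8824 + 22 + 42 = 71.882 N/mm
F = k_eq·δ = 71.882·9.5 = 682.88 N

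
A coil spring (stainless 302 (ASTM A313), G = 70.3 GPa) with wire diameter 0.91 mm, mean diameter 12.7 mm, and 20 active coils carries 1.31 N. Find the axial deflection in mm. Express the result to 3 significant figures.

k = Gd⁴/(8D³N_a) = (70.3×10³)(0.91⁴)/(8·12.7³·20) = 0.14709 N/mm
δ = F/k = 1.31 / 0.14709 = 8.906 mm

8.91 mm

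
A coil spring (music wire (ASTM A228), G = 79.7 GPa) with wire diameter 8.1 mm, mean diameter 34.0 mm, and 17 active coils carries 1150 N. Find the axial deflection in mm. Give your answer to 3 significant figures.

k = Gd⁴/(8D³N_a) = (79.7×10³)(8.1⁴)/(8·34.0³·17) = 64.183 N/mm
δ = F/k = 1150 / 64.183 = 17.917 mm

17.9 mm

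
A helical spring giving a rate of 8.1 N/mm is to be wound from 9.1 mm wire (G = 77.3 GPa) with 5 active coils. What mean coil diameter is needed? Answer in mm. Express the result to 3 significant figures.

118 mm

D = (Gd⁴/(8N_a·k))^(1/3) = (77.3×10³·9.1⁴/(8·5·8.1))^(1/3)
  = (1.63606e+06)^(1/3) = 117.8329 mm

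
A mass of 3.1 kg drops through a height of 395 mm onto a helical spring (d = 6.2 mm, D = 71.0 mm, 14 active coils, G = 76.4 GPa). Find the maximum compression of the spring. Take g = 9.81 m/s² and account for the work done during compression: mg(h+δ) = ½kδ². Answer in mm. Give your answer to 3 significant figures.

104 mm

k = Gd⁴/(8D³N_a) = (76.4×10³)(6.2⁴)/(8·71.0³·14) = 2.8162 N/mm
W = mg = 3.1 × 9.81 = 30.411 N
½kδ² − Wδ − Wh = 0 → δ = (W + √(W² + 2kWh))/k
δ = (30.411 + √(924.83 + 67658.9))/2.8162 = (30.411 + 261.88)/2.8162 = 103.79 mm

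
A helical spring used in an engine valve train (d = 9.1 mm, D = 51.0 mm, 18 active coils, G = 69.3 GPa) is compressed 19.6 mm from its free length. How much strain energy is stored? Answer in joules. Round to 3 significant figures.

4.78 J

k = Gd⁴/(8D³N_a) = (69.3×10³)(9.1⁴)/(8·51.0³·18) = 24.879 N/mm
U = ½kδ² = 0.5 × 24.879 × 19.6² = 4778.7 N·mm = 4.7787 J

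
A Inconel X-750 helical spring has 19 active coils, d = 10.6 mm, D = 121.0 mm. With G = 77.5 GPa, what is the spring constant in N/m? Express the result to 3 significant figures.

k = Gd⁴/(8D³N_a) = (77.5×10³ × 10.6⁴) / (8 × 121.0³ × 19)
  = 9.7842e+08 / 2.69277e+08 = 3.6335 N/mm = 3633.5 N/m

3630 N/m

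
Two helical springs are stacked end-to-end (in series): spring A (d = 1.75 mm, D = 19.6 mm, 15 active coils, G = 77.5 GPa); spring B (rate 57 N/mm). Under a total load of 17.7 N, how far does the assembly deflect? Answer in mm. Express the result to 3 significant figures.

k_A = Gd⁴/(8D³N_a) = (77.5×10³)(1.75⁴)/(8·19.6³·15) = 0.80446 N/mm
Series: 1/k_eq = 1/0.80446 + 1/57 = 1.2606; k_eq = 0.79326 N/mm
δ = F/k_eq = 17.7/0.79326 = 22.313 mm

22.3 mm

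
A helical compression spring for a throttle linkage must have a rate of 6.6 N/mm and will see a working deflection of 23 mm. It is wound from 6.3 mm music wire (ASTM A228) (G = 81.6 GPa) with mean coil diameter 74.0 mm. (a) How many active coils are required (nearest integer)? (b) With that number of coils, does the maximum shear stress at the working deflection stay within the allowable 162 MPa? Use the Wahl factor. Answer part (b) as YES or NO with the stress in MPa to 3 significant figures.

(a) 6 coils; (b) YES, τ_max = 129 MPa

N_a = Gd⁴/(8D³k) = (81.6×10³)(6.3⁴)/(8·74.0³·6.6) = 6.008 → N_a = 6
Actual rate k = Gd⁴/(8D³·6) = 6.6087 N/mm
Working load F = kδ = 6.6087·23 = 152 N
C = 74.0/6.3 = 11.7460; K_W = (4C−1)/(4C−4)+0.615/C = 1.1222
τ_max = K_W·8FD/(πd³) = 1.1222·114.55 = 128.54 MPa
τ_max ≤ 162 MPa → acceptable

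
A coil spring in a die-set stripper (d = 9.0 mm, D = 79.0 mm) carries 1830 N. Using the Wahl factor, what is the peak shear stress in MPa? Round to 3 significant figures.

589 MPa

Spring index C = D/d = 79.0/9.0 = 8.7778
K_W = (4C−1)/(4C−4) + 0.615/C = 34.111/31.111 + 0.0701 = 1.1665
τ₀ = 8FD/(πd³) = 8·1830·79.0/(π·9.0³) = 1.15656e+06/2290.2 = 505 MPa
τ_max = K·τ₀ = 1.1665 × 505 = 589.08 MPa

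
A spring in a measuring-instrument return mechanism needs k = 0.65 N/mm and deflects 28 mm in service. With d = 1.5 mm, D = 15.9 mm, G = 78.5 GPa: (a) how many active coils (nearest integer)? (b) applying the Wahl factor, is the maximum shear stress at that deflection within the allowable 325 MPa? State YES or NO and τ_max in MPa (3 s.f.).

(a) 19 coils; (b) YES, τ_max = 248 MPa

N_a = Gd⁴/(8D³k) = (78.5×10³)(1.5⁴)/(8·15.9³·0.65) = 19.01 → N_a = 19
Actual rate k = Gd⁴/(8D³·19) = 0.65043 N/mm
Working load F = kδ = 0.65043·28 = 18.212 N
C = 15.9/1.5 = 10.6000; K_W = (4C−1)/(4C−4)+0.615/C = 1.1361
τ_max = K_W·8FD/(πd³) = 1.1361·218.48 = 248.23 MPa
τ_max ≤ 325 MPa → acceptable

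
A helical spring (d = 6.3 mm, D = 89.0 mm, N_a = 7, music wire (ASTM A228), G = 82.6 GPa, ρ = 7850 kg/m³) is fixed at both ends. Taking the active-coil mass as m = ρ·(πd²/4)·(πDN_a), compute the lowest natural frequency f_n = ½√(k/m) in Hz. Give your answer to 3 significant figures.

41.5 Hz

k = Gd⁴/(8D³N_a) = (82.6×10³)(6.3⁴)/(8·89.0³·7) = 3.296 N/mm = 3296 N/m
Wire length L = πDN_a = π·89.0·7 = 1957.2 mm
m = ρ·(πd²/4)·L = 7850 × 31.172×10⁻⁶ m² × 1.9572 m = 0.47894 kg
f_n = ½√(k/m) = 0.5·√(3296/0.47894) = 0.5·√(6881.9) = 41.478 Hz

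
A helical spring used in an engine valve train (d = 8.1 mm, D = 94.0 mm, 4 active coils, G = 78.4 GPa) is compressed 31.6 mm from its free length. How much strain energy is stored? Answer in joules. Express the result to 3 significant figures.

k = Gd⁴/(8D³N_a) = (78.4×10³)(8.1⁴)/(8·94.0³·4) = 12.698 N/mm
U = ½kδ² = 0.5 × 12.698 × 31.6² = 6339.7 N·mm = 6.3397 J

6.34 J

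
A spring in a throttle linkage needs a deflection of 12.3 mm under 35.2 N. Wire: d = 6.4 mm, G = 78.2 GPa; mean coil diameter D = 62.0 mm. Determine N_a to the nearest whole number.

Required rate k = F/δ = 35.2/12.3 = 2.8618 N/mm
N_a = Gd⁴/(8D³k) = (78.2×10³ × 6.4⁴)/(8 × 62.0³ × 2.8618)
    = 1.31198e+08 / 5.45635e+06 = 24.04 → 24 coils

24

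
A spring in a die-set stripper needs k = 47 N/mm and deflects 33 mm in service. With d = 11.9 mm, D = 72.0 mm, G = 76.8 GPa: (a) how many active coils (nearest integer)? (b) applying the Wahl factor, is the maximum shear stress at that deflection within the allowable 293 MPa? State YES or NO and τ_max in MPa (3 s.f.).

N_a = Gd⁴/(8D³k) = (76.8×10³)(11.9⁴)/(8·72.0³·47) = 10.97 → N_a = 11
Actual rate k = Gd⁴/(8D³·11) = 46.889 N/mm
Working load F = kδ = 46.889·33 = 1547.3 N
C = 72.0/11.9 = 6.0504; K_W = (4C−1)/(4C−4)+0.615/C = 1.2501
τ_max = K_W·8FD/(πd³) = 1.2501·168.35 = 210.46 MPa
τ_max ≤ 293 MPa → acceptable

(a) 11 coils; (b) YES, τ_max = 210 MPa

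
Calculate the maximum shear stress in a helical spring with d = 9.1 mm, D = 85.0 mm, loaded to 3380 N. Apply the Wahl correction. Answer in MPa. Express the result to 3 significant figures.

1120 MPa

Spring index C = D/d = 85.0/9.1 = 9.3407
K_W = (4C−1)/(4C−4) + 0.615/C = 36.363/33.363 + 0.0658 = 1.1558
τ₀ = 8FD/(πd³) = 8·3380·85.0/(π·9.1³) = 2.2984e+06/2367.4 = 970.85 MPa
τ_max = K·τ₀ = 1.1558 × 970.85 = 1122.1 MPa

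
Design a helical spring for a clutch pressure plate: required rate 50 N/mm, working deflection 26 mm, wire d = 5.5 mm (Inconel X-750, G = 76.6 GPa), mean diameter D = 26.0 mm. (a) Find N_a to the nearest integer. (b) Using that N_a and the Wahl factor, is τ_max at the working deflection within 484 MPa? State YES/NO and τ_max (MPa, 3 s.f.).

N_a = Gd⁴/(8D³k) = (76.6×10³)(5.5⁴)/(8·26.0³·50) = 9.97 → N_a = 10
Actual rate k = Gd⁴/(8D³·10) = 49.85 N/mm
Working load F = kδ = 49.85·26 = 1296.1 N
C = 26.0/5.5 = 4.7273; K_W = (4C−1)/(4C−4)+0.615/C = 1.3313
τ_max = K_W·8FD/(πd³) = 1.3313·515.78 = 686.67 MPa
τ_max > 484 MPa → exceeds allowable

(a) 10 coils; (b) NO, τ_max = 687 MPa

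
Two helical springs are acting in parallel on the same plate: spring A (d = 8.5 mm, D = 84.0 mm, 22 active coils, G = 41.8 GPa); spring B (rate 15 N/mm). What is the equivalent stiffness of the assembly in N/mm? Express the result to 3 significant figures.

k_A = Gd⁴/(8D³N_a) = (41.8×10³)(8.5⁴)/(8·84.0³·22) = 2.0917 N/mm
Parallel: k_eq = 2.0917 + 15 = 17.092 N/mm

17.1 N/mm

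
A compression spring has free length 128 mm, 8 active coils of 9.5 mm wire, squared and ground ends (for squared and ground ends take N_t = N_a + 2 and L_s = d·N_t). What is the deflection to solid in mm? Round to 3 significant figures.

N_t = 10; L_s = 9.5·10 = 95 mm
δ_solid = L₀ − L_s = 128 − 95 = 33 mm

33.0 mm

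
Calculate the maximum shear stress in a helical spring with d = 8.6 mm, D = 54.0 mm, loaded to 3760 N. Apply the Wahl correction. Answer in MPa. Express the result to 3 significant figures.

Spring index C = D/d = 54.0/8.6 = 6.2791
K_W = (4C−1)/(4C−4) + 0.615/C = 24.116/21.116 + 0.0979 = 1.2400
τ₀ = 8FD/(πd³) = 8·3760·54.0/(π·8.6³) = 1.62432e+06/1998.2 = 812.88 MPa
τ_max = K·τ₀ = 1.2400 × 812.88 = 1008 MPa

1010 MPa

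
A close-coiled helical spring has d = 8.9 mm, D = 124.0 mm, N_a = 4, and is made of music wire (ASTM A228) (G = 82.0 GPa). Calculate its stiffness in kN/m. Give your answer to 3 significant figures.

8.43 kN/m

k = Gd⁴/(8D³N_a) = (82.0×10³ × 8.9⁴) / (8 × 124.0³ × 4)
  = 5.14486e+08 / 6.1012e+07 = 8.4325 N/mm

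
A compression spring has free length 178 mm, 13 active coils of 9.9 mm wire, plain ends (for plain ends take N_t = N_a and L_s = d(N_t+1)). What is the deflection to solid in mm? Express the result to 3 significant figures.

N_t = 13; L_s = 9.9·14 = 138.6 mm
δ_solid = L₀ − L_s = 178 − 138.6 = 39.4 mm

39.4 mm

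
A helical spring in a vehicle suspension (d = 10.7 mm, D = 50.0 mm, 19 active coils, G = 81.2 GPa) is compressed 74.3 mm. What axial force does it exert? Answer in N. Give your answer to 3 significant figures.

k = Gd⁴/(8D³N_a) = (81.2×10³)(10.7⁴)/(8·50.0³·19) = 56.019 N/mm
F = k·δ = 56.019 × 74.3 = 4162.2 N

4160 N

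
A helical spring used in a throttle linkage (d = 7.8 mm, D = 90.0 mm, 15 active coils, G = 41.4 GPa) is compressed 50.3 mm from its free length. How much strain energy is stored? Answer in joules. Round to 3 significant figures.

2.22 J

k = Gd⁴/(8D³N_a) = (41.4×10³)(7.8⁴)/(8·90.0³·15) = 1.7517 N/mm
U = ½kδ² = 0.5 × 1.7517 × 50.3² = 2216 N·mm = 2.216 J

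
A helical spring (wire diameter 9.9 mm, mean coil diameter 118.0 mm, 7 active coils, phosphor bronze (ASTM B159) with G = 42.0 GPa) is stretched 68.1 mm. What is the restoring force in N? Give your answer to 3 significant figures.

k = Gd⁴/(8D³N_a) = (42.0×10³)(9.9⁴)/(8·118.0³·7) = 4.3849 N/mm
F = k·δ = 4.3849 × 68.1 = 298.61 N

299 N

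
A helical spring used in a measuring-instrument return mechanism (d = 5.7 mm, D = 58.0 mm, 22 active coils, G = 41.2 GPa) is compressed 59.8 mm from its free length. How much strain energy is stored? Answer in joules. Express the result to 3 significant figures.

k = Gd⁴/(8D³N_a) = (41.2×10³)(5.7⁴)/(8·58.0³·22) = 1.2665 N/mm
U = ½kδ² = 0.5 × 1.2665 × 59.8² = 2264.5 N·mm = 2.2645 J

2.26 J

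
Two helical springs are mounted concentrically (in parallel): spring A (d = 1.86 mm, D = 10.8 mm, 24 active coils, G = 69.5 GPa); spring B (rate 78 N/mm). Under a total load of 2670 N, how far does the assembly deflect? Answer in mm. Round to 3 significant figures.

k_A = Gd⁴/(8D³N_a) = (69.5×10³)(1.86⁴)/(8·10.8³·24) = 3.4393 N/mm
Parallel: k_eq = 3.4393 + 78 = 81.439 N/mm
δ = F/k_eq = 2670/81.439 = 32.785 mm

32.8 mm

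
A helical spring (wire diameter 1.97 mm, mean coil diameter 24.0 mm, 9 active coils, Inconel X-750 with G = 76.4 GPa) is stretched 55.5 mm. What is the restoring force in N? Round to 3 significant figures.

64.2 N

k = Gd⁴/(8D³N_a) = (76.4×10³)(1.97⁴)/(8·24.0³·9) = 1.1561 N/mm
F = k·δ = 1.1561 × 55.5 = 64.163 N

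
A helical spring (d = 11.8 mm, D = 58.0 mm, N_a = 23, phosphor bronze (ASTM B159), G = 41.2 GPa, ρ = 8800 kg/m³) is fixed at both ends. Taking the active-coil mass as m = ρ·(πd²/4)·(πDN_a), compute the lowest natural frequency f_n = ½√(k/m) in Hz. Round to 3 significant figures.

k = Gd⁴/(8D³N_a) = (41.2×10³)(11.8⁴)/(8·58.0³·23) = 22.25 N/mm = 22250 N/m
Wire length L = πDN_a = π·58.0·23 = 4190.9 mm
m = ρ·(πd²/4)·L = 8800 × 109.36×10⁻⁶ m² × 4.1909 m = 4.0331 kg
f_n = ½√(k/m) = 0.5·√(22250/4.0331) = 0.5·√(5516.7) = 37.137 Hz

37.1 Hz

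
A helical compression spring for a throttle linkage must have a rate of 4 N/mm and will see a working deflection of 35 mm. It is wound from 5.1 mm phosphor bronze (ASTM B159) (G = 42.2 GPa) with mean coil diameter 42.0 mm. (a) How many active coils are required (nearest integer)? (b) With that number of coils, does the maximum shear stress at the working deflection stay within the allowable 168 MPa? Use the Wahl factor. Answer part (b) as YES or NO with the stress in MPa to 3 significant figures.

N_a = Gd⁴/(8D³k) = (42.2×10³)(5.1⁴)/(8·42.0³·4) = 12.04 → N_a = 12
Actual rate k = Gd⁴/(8D³·12) = 4.014 N/mm
Working load F = kδ = 4.014·35 = 140.49 N
C = 42.0/5.1 = 8.2353; K_W = (4C−1)/(4C−4)+0.615/C = 1.1783
τ_max = K_W·8FD/(πd³) = 1.1783·113.27 = 133.47 MPa
τ_max ≤ 168 MPa → acceptable

(a) 12 coils; (b) YES, τ_max = 133 MPa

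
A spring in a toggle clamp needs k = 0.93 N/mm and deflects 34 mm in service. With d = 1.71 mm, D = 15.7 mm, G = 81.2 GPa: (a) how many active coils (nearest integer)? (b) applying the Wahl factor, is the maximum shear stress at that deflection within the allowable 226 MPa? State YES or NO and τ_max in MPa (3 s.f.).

(a) 24 coils; (b) NO, τ_max = 294 MPa

N_a = Gd⁴/(8D³k) = (81.2×10³)(1.71⁴)/(8·15.7³·0.93) = 24.11 → N_a = 24
Actual rate k = Gd⁴/(8D³·24) = 0.93442 N/mm
Working load F = kδ = 0.93442·34 = 31.77 N
C = 15.7/1.71 = 9.1813; K_W = (4C−1)/(4C−4)+0.615/C = 1.1587
τ_max = K_W·8FD/(πd³) = 1.1587·254.02 = 294.32 MPa
τ_max > 226 MPa → exceeds allowable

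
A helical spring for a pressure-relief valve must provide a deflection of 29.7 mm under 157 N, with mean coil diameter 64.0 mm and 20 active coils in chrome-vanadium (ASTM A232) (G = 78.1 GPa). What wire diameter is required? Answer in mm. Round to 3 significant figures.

Required rate k = F/δ = 157/29.7 = 5.2862 N/mm
d = (8D³N_a·k / G)^(1/4) = (8·64.0³·20·5.2862 / (78.1×10³))^0.25
  = (2838.9)^0.25 = 7.2994 mm

7.30 mm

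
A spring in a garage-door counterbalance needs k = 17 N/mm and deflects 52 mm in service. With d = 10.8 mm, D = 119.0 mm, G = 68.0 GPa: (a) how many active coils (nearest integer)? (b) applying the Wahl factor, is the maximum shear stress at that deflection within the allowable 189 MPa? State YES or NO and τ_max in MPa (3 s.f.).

(a) 4 coils; (b) NO, τ_max = 243 MPa

N_a = Gd⁴/(8D³k) = (68.0×10³)(10.8⁴)/(8·119.0³·17) = 4.037 → N_a = 4
Actual rate k = Gd⁴/(8D³·4) = 17.156 N/mm
Working load F = kδ = 17.156·52 = 892.11 N
C = 119.0/10.8 = 11.0185; K_W = (4C−1)/(4C−4)+0.615/C = 1.1307
τ_max = K_W·8FD/(πd³) = 1.1307·214.6 = 242.64 MPa
τ_max > 189 MPa → exceeds allowable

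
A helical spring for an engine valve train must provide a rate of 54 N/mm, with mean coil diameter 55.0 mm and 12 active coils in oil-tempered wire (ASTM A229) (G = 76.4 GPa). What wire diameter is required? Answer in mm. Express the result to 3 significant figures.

10.3 mm

d = (8D³N_a·k / G)^(1/4) = (8·55.0³·12·54 / (76.4×10³))^0.25
  = (11289)^0.25 = 10.3078 mm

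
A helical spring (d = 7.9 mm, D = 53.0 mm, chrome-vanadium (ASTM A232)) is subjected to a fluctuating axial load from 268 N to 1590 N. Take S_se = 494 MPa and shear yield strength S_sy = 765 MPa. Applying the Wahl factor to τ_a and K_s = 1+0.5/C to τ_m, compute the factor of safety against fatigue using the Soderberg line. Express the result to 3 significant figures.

C = D/d = 53.0/7.9 = 6.7089; K_W = (4C−1)/(4C−4)+0.615/C = 1.2230; K_s = 1+0.5/C = 1.0745
F_a = (F_max−F_min)/2 = 661 N; F_m = (F_max+F_min)/2 = 929 N
τ_a = K_W·8F_aD/(πd³) = 1.2230 × 180.94 = 221.3 MPa
τ_m = K_s·8F_mD/(πd³) = 1.0745 × 254.3 = 273.26 MPa
Soderberg: 1/n_f = τ_a/S_se + τ_m/S_sy = 221.3/494 + 273.26/765 = 0.44797 + 0.35720 = 0.80517
n_f = 1/0.80517 = 1.242

1.24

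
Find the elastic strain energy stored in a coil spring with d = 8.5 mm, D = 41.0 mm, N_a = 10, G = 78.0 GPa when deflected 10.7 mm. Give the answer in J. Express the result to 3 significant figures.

k = Gd⁴/(8D³N_a) = (78.0×10³)(8.5⁴)/(8·41.0³·10) = 73.846 N/mm
U = ½kδ² = 0.5 × 73.846 × 10.7² = 4227.3 N·mm = 4.2273 J

4.23 J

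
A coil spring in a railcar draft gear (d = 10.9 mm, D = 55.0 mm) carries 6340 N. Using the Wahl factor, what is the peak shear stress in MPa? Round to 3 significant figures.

Spring index C = D/d = 55.0/10.9 = 5.0459
K_W = (4C−1)/(4C−4) + 0.615/C = 19.183/16.183 + 0.1219 = 1.3073
τ₀ = 8FD/(πd³) = 8·6340·55.0/(π·10.9³) = 2.7896e+06/4068.5 = 685.67 MPa
τ_max = K·τ₀ = 1.3073 × 685.67 = 896.34 MPa

896 MPa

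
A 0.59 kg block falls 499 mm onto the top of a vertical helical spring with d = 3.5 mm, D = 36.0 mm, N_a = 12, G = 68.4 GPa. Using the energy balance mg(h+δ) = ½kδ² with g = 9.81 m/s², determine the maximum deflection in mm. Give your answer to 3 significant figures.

k = Gd⁴/(8D³N_a) = (68.4×10³)(3.5⁴)/(8·36.0³·12) = 2.2917 N/mm
W = mg = 0.59 × 9.81 = 5.7879 N
½kδ² − Wδ − Wh = 0 → δ = (W + √(W² + 2kWh))/k
δ = (5.7879 + √(33.5 + 13237.4))/2.2917 = (5.7879 + 115.2)/2.2917 = 52.795 mm

52.8 mm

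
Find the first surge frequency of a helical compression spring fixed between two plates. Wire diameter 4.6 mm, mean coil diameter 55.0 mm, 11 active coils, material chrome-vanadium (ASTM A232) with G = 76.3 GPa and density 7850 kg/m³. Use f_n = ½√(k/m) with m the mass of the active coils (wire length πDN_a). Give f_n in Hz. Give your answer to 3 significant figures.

k = Gd⁴/(8D³N_a) = (76.3×10³)(4.6⁴)/(8·55.0³·11) = 2.3334 N/mm = 2333.4 N/m
Wire length L = πDN_a = π·55.0·11 = 1900.7 mm
m = ρ·(πd²/4)·L = 7850 × 16.619×10⁻⁶ m² × 1.9007 m = 0.24796 kg
f_n = ½√(k/m) = 0.5·√(2333.4/0.24796) = 0.5·√(9410.3) = 48.503 Hz

48.5 Hz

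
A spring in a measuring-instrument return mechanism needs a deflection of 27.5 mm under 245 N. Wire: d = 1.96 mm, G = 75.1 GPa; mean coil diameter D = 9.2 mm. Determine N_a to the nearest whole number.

20

Required rate k = F/δ = 245/27.5 = 8.9091 N/mm
N_a = Gd⁴/(8D³k) = (75.1×10³ × 1.96⁴)/(8 × 9.2³ × 8.9091)
    = 1.10832e+06 / 55499.2 = 19.97 → 20 coils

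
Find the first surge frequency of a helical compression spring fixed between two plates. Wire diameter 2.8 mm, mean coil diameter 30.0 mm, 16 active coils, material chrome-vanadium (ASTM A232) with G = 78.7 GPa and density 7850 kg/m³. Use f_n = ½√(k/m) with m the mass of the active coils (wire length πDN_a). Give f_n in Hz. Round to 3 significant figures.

k = Gd⁴/(8D³N_a) = (78.7×10³)(2.8⁴)/(8·30.0³·16) = 1.3997 N/mm = 1399.7 N/m
Wire length L = πDN_a = π·30.0·16 = 1508 mm
m = ρ·(πd²/4)·L = 7850 × 6.1575×10⁻⁶ m² × 1.508 m = 0.07289 kg
f_n = ½√(k/m) = 0.5·√(1399.7/0.07289) = 0.5·√(19203) = 69.287 Hz

69.3 Hz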